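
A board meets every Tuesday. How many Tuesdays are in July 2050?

4

1 July 2050 is a Friday.
From 1 July 2050 to 31 July 2050 is 31 days inclusive.
31 = 7 × 4 + 3, so there are 4 full weeks plus 3 extra days.
Each full week contributes one Tuesday: 4 so far.
The 3 extra days are Fri, Sat, Sun — none qualify.
Total: 4 + 0 = 4.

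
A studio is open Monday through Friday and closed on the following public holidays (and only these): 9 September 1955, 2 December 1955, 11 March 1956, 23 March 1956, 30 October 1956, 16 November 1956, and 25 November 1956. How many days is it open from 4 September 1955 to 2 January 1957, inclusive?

4 September 1955 is a Sunday.
The range spans 487 days (inclusive of both endpoints).
487 = 7 × 69 + 4, so there are 69 full weeks plus 4 extra days.
Each full week contributes 5 weekdays (Mon–Fri): 69 × 5 = 345.
The 4 extra days are Sunday, Monday, Tuesday, Wednesday — 3 of them qualify.
Total: 345 + 3 = 348.
Holidays: 9 September 1955 (Fri); 2 December 1955 (Fri); 11 March 1956 (Sun); 23 March 1956 (Fri); 30 October 1956 (Tue); 16 November 1956 (Fri); 25 November 1956 (Sun).
5 of the 7 holidays fall on weekdays; the rest are weekends and were already excluded.
Business days: 348 − 5 = 343.

343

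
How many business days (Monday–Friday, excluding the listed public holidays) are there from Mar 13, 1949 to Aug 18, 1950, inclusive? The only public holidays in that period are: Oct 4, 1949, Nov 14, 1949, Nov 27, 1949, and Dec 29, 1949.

Mar 13, 1949 is a Sunday.
From Mar 13, 1949 to Aug 18, 1950 is 524 days inclusive.
524 = 7 × 74 + 6, so there are 74 full weeks plus 6 extra days.
Each full week contributes 5 weekdays (Mon–Fri): 74 × 5 = 370.
The 6 extra days are Sunday, Monday, Tuesday, Wednesday, Thursday, Friday — 5 of them qualify.
Total: 370 + 5 = 375.
Holidays: Oct 4, 1949 (Tue); Nov 14, 1949 (Mon); Nov 27, 1949 (Sun); Dec 29, 1949 (Thu).
3 of the 4 holidays fall on weekdays; the rest are weekends and were already excluded.
Business days: 375 − 3 = 372.

372 business days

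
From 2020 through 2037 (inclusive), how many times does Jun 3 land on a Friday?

Day of week of June 3 in each year:
2020: Wed, 2021: Thu, 2022: Fri ✓, 2023: Sat, 2024: Mon, 2025: Tue, 2026: Wed, 2027: Thu, 2028: Sat, 2029: Sun, 2030: Mon, 2031: Tue, 2032: Thu, 2033: Fri ✓, 2034: Sat, 2035: Sun, 2036: Tue, 2037: Wed
Fridays: 2022, 2033.

2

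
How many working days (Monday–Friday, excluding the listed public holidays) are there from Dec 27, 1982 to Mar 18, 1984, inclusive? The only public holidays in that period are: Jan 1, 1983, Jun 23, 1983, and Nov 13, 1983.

Dec 27, 1982 is a Monday.
That's 448 days from start to end, counting both.
448 = 7 × 64, so the span is exactly 64 full weeks.
Each full week contributes 5 weekdays (Mon–Fri): 64 × 5 = 320.
Total: 320.
Holidays: Jan 1, 1983 (Sat); Jun 23, 1983 (Thu); Nov 13, 1983 (Sun).
1 of the 3 holidays fall on weekdays; the rest are weekends and were already excluded.
Business days: 320 − 1 = 319.

319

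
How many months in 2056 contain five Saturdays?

5

A month has five Saturdays exactly when Saturday falls within its first (length − 28) days.
Jan: 31 days, starts Sat → 5 of Sat, Sun, Mon ✓
Feb: 29 days, starts Tue → 5 of Tue
Mar: 31 days, starts Wed → 5 of Wed, Thu, Fri
Apr: 30 days, starts Sat → 5 of Sat, Sun ✓
May: 31 days, starts Mon → 5 of Mon, Tue, Wed
Jun: 30 days, starts Thu → 5 of Thu, Fri
Jul: 31 days, starts Sat → 5 of Sat, Sun, Mon ✓
Aug: 31 days, starts Tue → 5 of Tue, Wed, Thu
Sep: 30 days, starts Fri → 5 of Fri, Sat ✓
Oct: 31 days, starts Sun → 5 of Sun, Mon, Tue
Nov: 30 days, starts Wed → 5 of Wed, Thu
Dec: 31 days, starts Fri → 5 of Fri, Sat, Sun ✓
Months with five Saturdays: Jan, Apr, Jul, Sep, Dec.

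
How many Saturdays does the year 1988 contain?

53

January 1, 1988 is a Friday.
The range spans 366 days (inclusive of both endpoints).
366 = 7 × 52 + 2, so there are 52 full weeks plus 2 extra days.
Each full week contributes one Saturday: 52 so far.
The 2 extra days are Friday, Saturday — 1 of them qualifies.
Total: 52 + 1 = 53.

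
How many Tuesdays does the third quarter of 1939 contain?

13

1 July 1939 is a Saturday.
That's 92 days from start to end, counting both.
92 = 7 × 13 + 1, so there are 13 full weeks plus 1 extra day.
Each full week contributes one Tuesday: 13 so far.
The 1 extra day is Saturday — none qualify.
Total: 13 + 0 = 13.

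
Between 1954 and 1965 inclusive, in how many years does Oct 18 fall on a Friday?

2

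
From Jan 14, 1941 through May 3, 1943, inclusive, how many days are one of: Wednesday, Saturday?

Jan 14, 1941 is a Tuesday.
The range spans 840 days (inclusive of both endpoints).
840 = 7 × 120, so the span is exactly 120 full weeks.
Each full week contributes 2 days from the set (Wed, Sat): 120 × 2 = 240.
Total: 240.

240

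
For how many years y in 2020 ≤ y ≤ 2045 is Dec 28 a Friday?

3

Day of week of December 28 in each year:
2020: Mon, 2021: Tue, 2022: Wed, 2023: Thu, 2024: Sat, 2025: Sun, 2026: Mon, 2027: Tue, 2028: Thu, 2029: Fri ✓, 2030: Sat, 2031: Sun, 2032: Tue, 2033: Wed, 2034: Thu, 2035: Fri ✓, 2036: Sun, 2037: Mon, 2038: Tue, 2039: Wed, 2040: Fri ✓, 2041: Sat, 2042: Sun, 2043: Mon, 2044: Wed, 2045: Thu
Fridays: 2029, 2035, 2040.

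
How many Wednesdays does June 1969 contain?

4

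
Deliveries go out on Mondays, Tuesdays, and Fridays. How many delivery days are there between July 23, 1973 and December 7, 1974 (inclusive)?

216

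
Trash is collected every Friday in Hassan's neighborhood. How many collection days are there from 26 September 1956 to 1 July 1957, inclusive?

40

26 September 1956 is a Wednesday.
That's 279 days from start to end, counting both.
279 = 7 × 39 + 6, so there are 39 full weeks plus 6 extra days.
Each full week contributes one Friday: 39 so far.
The 6 extra days are Wed, Thu, Fri, Sat, Sun, Mon — 1 of them qualifies.
Total: 39 + 1 = 40.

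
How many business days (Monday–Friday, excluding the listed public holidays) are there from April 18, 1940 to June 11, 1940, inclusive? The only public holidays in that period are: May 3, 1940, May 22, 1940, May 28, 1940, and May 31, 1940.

35

April 18, 1940 is a Thursday.
That's 55 days from start to end, counting both.
55 = 7 × 7 + 6, so there are 7 full weeks plus 6 extra days.
Each full week contributes 5 weekdays (Mon–Fri): 7 × 5 = 35.
The 6 extra days are Thu, Fri, Sat, Sun, Mon, Tue — 4 of them qualify.
Total: 35 + 4 = 39.
Holidays: May 3, 1940 (Fri); May 22, 1940 (Wed); May 28, 1940 (Tue); May 31, 1940 (Fri).
All 4 holidays fall on weekdays, so subtract 4.
Business days: 39 − 4 = 35.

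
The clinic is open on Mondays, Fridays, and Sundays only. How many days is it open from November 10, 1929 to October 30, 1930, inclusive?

152

November 10, 1929 is a Sunday.
That's 355 days from start to end, counting both.
355 = 7 × 50 + 5, so there are 50 full weeks plus 5 extra days.
Each full week contributes 3 days from the set (Mon, Fri, Sun): 50 × 3 = 150.
The 5 extra days are Sun, Mon, Tue, Wed, Thu — 2 of them qualify.
Total: 150 + 2 = 152.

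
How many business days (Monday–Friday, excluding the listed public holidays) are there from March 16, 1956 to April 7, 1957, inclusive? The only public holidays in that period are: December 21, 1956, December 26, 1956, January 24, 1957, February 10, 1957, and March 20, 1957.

272

March 16, 1956 is a Friday.
The range spans 388 days (inclusive of both endpoints).
388 = 7 × 55 + 3, so there are 55 full weeks plus 3 extra days.
Each full week contributes 5 weekdays (Mon–Fri): 55 × 5 = 275.
The 3 extra days are Friday, Saturday, Sunday — 1 of them qualifies.
Total: 275 + 1 = 276.
Holidays: December 21, 1956 (Fri); December 26, 1956 (Wed); January 24, 1957 (Thu); February 10, 1957 (Sun); March 20, 1957 (Wed).
4 of the 5 holidays fall on weekdays; the rest are weekends and were already excluded.
Business days: 276 − 4 = 272.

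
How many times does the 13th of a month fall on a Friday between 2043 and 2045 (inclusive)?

6

Friday-the-13ths by year:
2043: Feb, Mar, Nov
2044: May
2045: Jan, Oct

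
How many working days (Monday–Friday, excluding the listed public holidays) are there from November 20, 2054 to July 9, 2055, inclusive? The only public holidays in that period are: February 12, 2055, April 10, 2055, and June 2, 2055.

164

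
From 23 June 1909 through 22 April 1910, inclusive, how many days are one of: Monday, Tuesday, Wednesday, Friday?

23 June 1909 is a Wednesday.
The range spans 304 days (inclusive of both endpoints).
304 = 7 × 43 + 3, so there are 43 full weeks plus 3 extra days.
Each full week contributes 4 days from the set (Mon, Tue, Wed, Fri): 43 × 4 = 172.
The 3 extra days are Wed, Thu, Fri — 2 of them qualify.
Total: 172 + 2 = 174.

174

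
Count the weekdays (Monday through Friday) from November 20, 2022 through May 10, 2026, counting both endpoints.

905

November 20, 2022 is a Sunday.
The range spans 1268 days (inclusive of both endpoints).
1268 = 7 × 181 + 1, so there are 181 full weeks plus 1 extra day.
Each full week contributes 5 weekdays (Mon–Fri): 181 × 5 = 905.
The 1 extra day is Sun — none qualify.
Total: 905 + 0 = 905.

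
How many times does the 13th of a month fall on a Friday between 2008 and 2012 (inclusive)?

9

Friday-the-13ths by year:
2008: Jun
2009: Feb, Mar, Nov
2010: Aug
2011: May
2012: Jan, Apr, Jul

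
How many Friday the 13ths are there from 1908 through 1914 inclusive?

12

Friday-the-13ths by year:
1908: Mar, Nov
1909: Aug
1910: May
1911: Jan, Oct
1912: Sep, Dec
1913: Jun
1914: Feb, Mar, Nov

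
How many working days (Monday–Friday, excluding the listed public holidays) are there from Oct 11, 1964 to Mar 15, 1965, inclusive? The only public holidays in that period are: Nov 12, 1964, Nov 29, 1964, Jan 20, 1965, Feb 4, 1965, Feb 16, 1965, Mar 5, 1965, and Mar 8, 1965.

105

Oct 11, 1964 is a Sunday.
From Oct 11, 1964 to Mar 15, 1965 is 156 days inclusive.
156 = 7 × 22 + 2, so there are 22 full weeks plus 2 extra days.
Each full week contributes 5 weekdays (Mon–Fri): 22 × 5 = 110.
The 2 extra days are Sun, Mon — 1 of them qualifies.
Total: 110 + 1 = 111.
Holidays: Nov 12, 1964 (Thu); Nov 29, 1964 (Sun); Jan 20, 1965 (Wed); Feb 4, 1965 (Thu); Feb 16, 1965 (Tue); Mar 5, 1965 (Fri); Mar 8, 1965 (Mon).
6 of the 7 holidays fall on weekdays; the rest are weekends and were already excluded.
Business days: 111 − 6 = 105.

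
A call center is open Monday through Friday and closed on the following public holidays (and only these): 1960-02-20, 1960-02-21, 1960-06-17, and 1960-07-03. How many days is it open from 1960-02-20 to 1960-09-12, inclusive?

145 business days

1960-02-20 is a Saturday.
That's 206 days from start to end, counting both.
206 = 7 × 29 + 3, so there are 29 full weeks plus 3 extra days.
Each full week contributes 5 weekdays (Mon–Fri): 29 × 5 = 145.
The 3 extra days are Sat, Sun, Mon — 1 of them qualifies.
Total: 145 + 1 = 146.
Holidays: 1960-02-20 (Sat); 1960-02-21 (Sun); 1960-06-17 (Fri); 1960-07-03 (Sun).
1 of the 4 holidays fall on weekdays; the rest are weekends and were already excluded.
Business days: 146 − 1 = 145.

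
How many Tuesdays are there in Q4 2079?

October 1, 2079 is a Sunday.
That's 92 days from start to end, counting both.
92 = 7 × 13 + 1, so there are 13 full weeks plus 1 extra day.
Each full week contributes one Tuesday: 13 so far.
The 1 extra day is Sunday — none qualify.
Total: 13 + 0 = 13.

13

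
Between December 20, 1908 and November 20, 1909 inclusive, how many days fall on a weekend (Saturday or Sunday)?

December 20, 1908 is a Sunday.
That's 336 days from start to end, counting both.
336 = 7 × 48, so the span is exactly 48 full weeks.
Each full week contributes 2 weekend days (Sat, Sun): 48 × 2 = 96.

96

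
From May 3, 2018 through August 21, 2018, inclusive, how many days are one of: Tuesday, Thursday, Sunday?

May 3, 2018 is a Thursday.
From May 3, 2018 to August 21, 2018 is 111 days inclusive.
111 = 7 × 15 + 6, so there are 15 full weeks plus 6 extra days.
Each full week contributes 3 days from the set (Tue, Thu, Sun): 15 × 3 = 45.
The 6 extra days are Thursday, Friday, Saturday, Sunday, Monday, Tuesday — 3 of them qualify.
Total: 45 + 3 = 48.

48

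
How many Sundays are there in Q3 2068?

July 1, 2068 is a Sunday.
The range spans 92 days (inclusive of both endpoints).
92 = 7 × 13 + 1, so there are 13 full weeks plus 1 extra day.
Each full week contributes one Sunday: 13 so far.
The 1 extra day is Sun — 1 of them qualifies.
Total: 13 + 1 = 14.

14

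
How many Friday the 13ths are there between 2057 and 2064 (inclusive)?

Friday-the-13ths by year:
2057: Apr, Jul
2058: Sep, Dec
2059: Jun
2060: Feb, Aug
2061: May
2062: Jan, Oct
2063: Apr, Jul
2064: Jun

13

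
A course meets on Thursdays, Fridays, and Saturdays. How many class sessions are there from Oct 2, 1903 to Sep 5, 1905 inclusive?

302

Oct 2, 1903 is a Friday.
The range spans 705 days (inclusive of both endpoints).
705 = 7 × 100 + 5, so there are 100 full weeks plus 5 extra days.
Each full week contributes 3 days from the set (Thu, Fri, Sat): 100 × 3 = 300.
The 5 extra days are Fri, Sat, Sun, Mon, Tue — 2 of them qualify.
Total: 300 + 2 = 302.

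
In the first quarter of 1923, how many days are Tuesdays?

13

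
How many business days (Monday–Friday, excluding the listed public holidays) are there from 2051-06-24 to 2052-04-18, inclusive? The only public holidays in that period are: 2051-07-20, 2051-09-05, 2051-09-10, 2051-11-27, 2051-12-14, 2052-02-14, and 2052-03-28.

2051-06-24 is a Saturday.
The range spans 300 days (inclusive of both endpoints).
300 = 7 × 42 + 6, so there are 42 full weeks plus 6 extra days.
Each full week contributes 5 weekdays (Mon–Fri): 42 × 5 = 210.
The 6 extra days are Sat, Sun, Mon, Tue, Wed, Thu — 4 of them qualify.
Total: 210 + 4 = 214.
Holidays: 2051-07-20 (Thu); 2051-09-05 (Tue); 2051-09-10 (Sun); 2051-11-27 (Mon); 2051-12-14 (Thu); 2052-02-14 (Wed); 2052-03-28 (Thu).
6 of the 7 holidays fall on weekdays; the rest are weekends and were already excluded.
Business days: 214 − 6 = 208.

208 business days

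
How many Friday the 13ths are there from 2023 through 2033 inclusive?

Friday-the-13ths by year:
2023: Jan, Oct
2024: Sep, Dec
2025: Jun
2026: Feb, Mar, Nov
2027: Aug
2028: Oct
2029: Apr, Jul
2030: Sep, Dec
2031: Jun
2032: Feb, Aug
2033: May

18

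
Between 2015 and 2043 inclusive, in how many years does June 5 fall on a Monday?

Day of week of June 5 in each year:
2015: Fri, 2016: Sun, 2017: Mon ✓, 2018: Tue, 2019: Wed, 2020: Fri, 2021: Sat, 2022: Sun, 2023: Mon ✓, 2024: Wed, 2025: Thu, 2026: Fri, 2027: Sat, 2028: Mon ✓, 2029: Tue, 2030: Wed, 2031: Thu, 2032: Sat, 2033: Sun, 2034: Mon ✓, 2035: Tue, 2036: Thu, 2037: Fri, 2038: Sat, 2039: Sun, 2040: Tue, 2041: Wed, 2042: Thu, 2043: Fri
Mondays: 2017, 2023, 2028, 2034.

4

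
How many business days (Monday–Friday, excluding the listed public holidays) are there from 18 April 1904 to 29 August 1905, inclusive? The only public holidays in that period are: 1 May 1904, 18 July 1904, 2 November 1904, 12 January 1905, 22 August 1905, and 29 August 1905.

352 business days

18 April 1904 is a Monday.
The range spans 499 days (inclusive of both endpoints).
499 = 7 × 71 + 2, so there are 71 full weeks plus 2 extra days.
Each full week contributes 5 weekdays (Mon–Fri): 71 × 5 = 355.
The 2 extra days are Mon, Tue — 2 of them qualify.
Total: 355 + 2 = 357.
Holidays: 1 May 1904 (Sun); 18 July 1904 (Mon); 2 November 1904 (Wed); 12 January 1905 (Thu); 22 August 1905 (Tue); 29 August 1905 (Tue).
5 of the 6 holidays fall on weekdays; the rest are weekends and were already excluded.
Business days: 357 − 5 = 352.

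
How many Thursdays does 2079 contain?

January 1, 2079 is a Sunday.
That's 365 days from start to end, counting both.
365 = 7 × 52 + 1, so there are 52 full weeks plus 1 extra day.
Each full week contributes one Thursday: 52 so far.
The 1 extra day is Sun — none qualify.
Total: 52 + 0 = 52.

52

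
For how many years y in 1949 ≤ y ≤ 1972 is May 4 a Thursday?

4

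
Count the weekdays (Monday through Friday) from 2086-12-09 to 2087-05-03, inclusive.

105

2086-12-09 is a Monday.
From 2086-12-09 to 2087-05-03 is 146 days inclusive.
146 = 7 × 20 + 6, so there are 20 full weeks plus 6 extra days.
Each full week contributes 5 weekdays (Mon–Fri): 20 × 5 = 100.
The 6 extra days are Monday, Tuesday, Wednesday, Thursday, Friday, Saturday — 5 of them qualify.
Total: 100 + 5 = 105.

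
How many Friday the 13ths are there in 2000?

The 13th falls on a Friday when the month's 13th has weekday Fri.
Jan 13 is Thu; Feb 13 is Sun; Mar 13 is Mon; Apr 13 is Thu; May 13 is Sat; Jun 13 is Tue; Jul 13 is Thu; Aug 13 is Sun; Sep 13 is Wed; Oct 13 is Fri ✓; Nov 13 is Mon; Dec 13 is Wed.
Friday the 13ths: Oct.

1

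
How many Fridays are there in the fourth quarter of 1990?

13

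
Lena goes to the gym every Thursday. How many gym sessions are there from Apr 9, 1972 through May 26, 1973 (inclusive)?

59

Apr 9, 1972 is a Sunday.
The range spans 413 days (inclusive of both endpoints).
413 = 7 × 59, so the span is exactly 59 full weeks.
Each full week contributes one Thursday: 59 so far.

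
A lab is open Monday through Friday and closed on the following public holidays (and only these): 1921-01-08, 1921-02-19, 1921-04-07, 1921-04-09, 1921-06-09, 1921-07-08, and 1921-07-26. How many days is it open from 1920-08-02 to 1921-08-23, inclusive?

273 business days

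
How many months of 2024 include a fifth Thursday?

4

A month has five Thursdays exactly when Thursday falls within its first (length − 28) days.
Jan: 31 days, starts Mon → 5 of Mon, Tue, Wed
Feb: 29 days, starts Thu → 5 of Thu ✓
Mar: 31 days, starts Fri → 5 of Fri, Sat, Sun
Apr: 30 days, starts Mon → 5 of Mon, Tue
May: 31 days, starts Wed → 5 of Wed, Thu, Fri ✓
Jun: 30 days, starts Sat → 5 of Sat, Sun
Jul: 31 days, starts Mon → 5 of Mon, Tue, Wed
Aug: 31 days, starts Thu → 5 of Thu, Fri, Sat ✓
Sep: 30 days, starts Sun → 5 of Sun, Mon
Oct: 31 days, starts Tue → 5 of Tue, Wed, Thu ✓
Nov: 30 days, starts Fri → 5 of Fri, Sat
Dec: 31 days, starts Sun → 5 of Sun, Mon, Tue
Months with five Thursdays: Feb, May, Aug, Oct.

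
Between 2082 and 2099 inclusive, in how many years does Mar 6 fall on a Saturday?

3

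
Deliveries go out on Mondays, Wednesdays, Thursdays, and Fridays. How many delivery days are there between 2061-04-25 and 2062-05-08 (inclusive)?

217

2061-04-25 is a Monday.
From 2061-04-25 to 2062-05-08 is 379 days inclusive.
379 = 7 × 54 + 1, so there are 54 full weeks plus 1 extra day.
Each full week contributes 4 days from the set (Mon, Wed, Thu, Fri): 54 × 4 = 216.
The 1 extra day is Mon — 1 of them qualifies.
Total: 216 + 1 = 217.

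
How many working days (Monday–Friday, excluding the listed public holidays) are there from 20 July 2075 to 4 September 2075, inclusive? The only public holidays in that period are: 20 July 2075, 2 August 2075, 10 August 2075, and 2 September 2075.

20 July 2075 is a Saturday.
The range spans 47 days (inclusive of both endpoints).
47 = 7 × 6 + 5, so there are 6 full weeks plus 5 extra days.
Each full week contributes 5 weekdays (Mon–Fri): 6 × 5 = 30.
The 5 extra days are Sat, Sun, Mon, Tue, Wed — 3 of them qualify.
Total: 30 + 3 = 33.
Holidays: 20 July 2075 (Sat); 2 August 2075 (Fri); 10 August 2075 (Sat); 2 September 2075 (Mon).
2 of the 4 holidays fall on weekdays; the rest are weekends and were already excluded.
Business days: 33 − 2 = 31.

31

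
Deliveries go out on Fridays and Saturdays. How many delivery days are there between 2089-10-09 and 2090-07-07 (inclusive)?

77

2089-10-09 is a Sunday.
The range spans 272 days (inclusive of both endpoints).
272 = 7 × 38 + 6, so there are 38 full weeks plus 6 extra days.
Each full week contributes 2 days from the set (Fri, Sat): 38 × 2 = 76.
The 6 extra days are Sunday, Monday, Tuesday, Wednesday, Thursday, Friday — 1 of them qualifies.
Total: 76 + 1 = 77.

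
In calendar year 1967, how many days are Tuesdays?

52

Jan 1, 1967 is a Sunday.
That's 365 days from start to end, counting both.
365 = 7 × 52 + 1, so there are 52 full weeks plus 1 extra day.
Each full week contributes one Tuesday: 52 so far.
The 1 extra day is Sun — none qualify.
Total: 52 + 0 = 52.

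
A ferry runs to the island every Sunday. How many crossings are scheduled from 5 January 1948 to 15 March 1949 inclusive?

62 Sundays

5 January 1948 is a Monday.
The range spans 436 days (inclusive of both endpoints).
436 = 7 × 62 + 2, so there are 62 full weeks plus 2 extra days.
Each full week contributes one Sunday: 62 so far.
The 2 extra days are Monday, Tuesday — none qualify.
Total: 62 + 0 = 62.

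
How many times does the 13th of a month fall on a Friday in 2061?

1

The 13th falls on a Friday when the month's 13th has weekday Fri.
Jan 13 is Thu; Feb 13 is Sun; Mar 13 is Sun; Apr 13 is Wed; May 13 is Fri ✓; Jun 13 is Mon; Jul 13 is Wed; Aug 13 is Sat; Sep 13 is Tue; Oct 13 is Thu; Nov 13 is Sun; Dec 13 is Tue.
Friday the 13ths: May.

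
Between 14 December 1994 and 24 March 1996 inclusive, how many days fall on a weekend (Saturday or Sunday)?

134

14 December 1994 is a Wednesday.
That's 467 days from start to end, counting both.
467 = 7 × 66 + 5, so there are 66 full weeks plus 5 extra days.
Each full week contributes 2 weekend days (Sat, Sun): 66 × 2 = 132.
The 5 extra days are Wednesday, Thursday, Friday, Saturday, Sunday — 2 of them qualify.
Total: 132 + 2 = 134.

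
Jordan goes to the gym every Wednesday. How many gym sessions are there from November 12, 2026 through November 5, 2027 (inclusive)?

November 12, 2026 is a Thursday.
That's 359 days from start to end, counting both.
359 = 7 × 51 + 2, so there are 51 full weeks plus 2 extra days.
Each full week contributes one Wednesday: 51 so far.
The 2 extra days are Thursday, Friday — none qualify.
Total: 51 + 0 = 51.

51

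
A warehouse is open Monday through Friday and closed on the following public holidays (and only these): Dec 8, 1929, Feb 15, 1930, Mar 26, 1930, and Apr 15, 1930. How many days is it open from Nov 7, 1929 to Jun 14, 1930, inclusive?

Nov 7, 1929 is a Thursday.
The range spans 220 days (inclusive of both endpoints).
220 = 7 × 31 + 3, so there are 31 full weeks plus 3 extra days.
Each full week contributes 5 weekdays (Mon–Fri): 31 × 5 = 155.
The 3 extra days are Thursday, Friday, Saturday — 2 of them qualify.
Total: 155 + 2 = 157.
Holidays: Dec 8, 1929 (Sun); Feb 15, 1930 (Sat); Mar 26, 1930 (Wed); Apr 15, 1930 (Tue).
2 of the 4 holidays fall on weekdays; the rest are weekends and were already excluded.
Business days: 157 − 2 = 155.

155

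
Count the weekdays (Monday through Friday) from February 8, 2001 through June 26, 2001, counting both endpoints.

February 8, 2001 is a Thursday.
That's 139 days from start to end, counting both.
139 = 7 × 19 + 6, so there are 19 full weeks plus 6 extra days.
Each full week contributes 5 weekdays (Mon–Fri): 19 × 5 = 95.
The 6 extra days are Thursday, Friday, Saturday, Sunday, Monday, Tuesday — 4 of them qualify.
Total: 95 + 4 = 99.

99 weekdays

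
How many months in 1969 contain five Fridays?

4

A month has five Fridays exactly when Friday falls within its first (length − 28) days.
Jan: 31 days, starts Wed → 5 of Wed, Thu, Fri ✓
Feb: 28 days, starts Sat → 5 of (none)
Mar: 31 days, starts Sat → 5 of Sat, Sun, Mon
Apr: 30 days, starts Tue → 5 of Tue, Wed
May: 31 days, starts Thu → 5 of Thu, Fri, Sat ✓
Jun: 30 days, starts Sun → 5 of Sun, Mon
Jul: 31 days, starts Tue → 5 of Tue, Wed, Thu
Aug: 31 days, starts Fri → 5 of Fri, Sat, Sun ✓
Sep: 30 days, starts Mon → 5 of Mon, Tue
Oct: 31 days, starts Wed → 5 of Wed, Thu, Fri ✓
Nov: 30 days, starts Sat → 5 of Sat, Sun
Dec: 31 days, starts Mon → 5 of Mon, Tue, Wed
Months with five Fridays: Jan, May, Aug, Oct.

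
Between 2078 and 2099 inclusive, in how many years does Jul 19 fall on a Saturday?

4

Day of week of July 19 in each year:
2078: Tue, 2079: Wed, 2080: Fri, 2081: Sat ✓, 2082: Sun, 2083: Mon, 2084: Wed, 2085: Thu, 2086: Fri, 2087: Sat ✓, 2088: Mon, 2089: Tue, 2090: Wed, 2091: Thu, 2092: Sat ✓, 2093: Sun, 2094: Mon, 2095: Tue, 2096: Thu, 2097: Fri, 2098: Sat ✓, 2099: Sun
Saturdays: 2081, 2087, 2092, 2098.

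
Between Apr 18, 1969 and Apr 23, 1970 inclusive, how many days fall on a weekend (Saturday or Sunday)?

106

Apr 18, 1969 is a Friday.
That's 371 days from start to end, counting both.
371 = 7 × 53, so the span is exactly 53 full weeks.
Each full week contributes 2 weekend days (Sat, Sun): 53 × 2 = 106.
Total: 106.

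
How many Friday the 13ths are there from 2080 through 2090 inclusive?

Friday-the-13ths by year:
2080: Sep, Dec
2081: Jun
2082: Feb, Mar, Nov
2083: Aug
2084: Oct
2085: Apr, Jul
2086: Sep, Dec
2087: Jun
2088: Feb, Aug
2089: May
2090: Jan, Oct

18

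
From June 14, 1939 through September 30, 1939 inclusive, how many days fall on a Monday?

15 Mondays

June 14, 1939 is a Wednesday.
The range spans 109 days (inclusive of both endpoints).
109 = 7 × 15 + 4, so there are 15 full weeks plus 4 extra days.
Each full week contributes one Monday: 15 so far.
The 4 extra days are Wednesday, Thursday, Friday, Saturday — none qualify.
Total: 15 + 0 = 15.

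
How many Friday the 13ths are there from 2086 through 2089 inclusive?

6

Friday-the-13ths by year:
2086: Sep, Dec
2087: Jun
2088: Feb, Aug
2089: May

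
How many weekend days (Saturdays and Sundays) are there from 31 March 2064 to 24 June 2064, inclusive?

31 March 2064 is a Monday.
From 31 March 2064 to 24 June 2064 is 86 days inclusive.
86 = 7 × 12 + 2, so there are 12 full weeks plus 2 extra days.
Each full week contributes 2 weekend days (Sat, Sun): 12 × 2 = 24.
The 2 extra days are Monday, Tuesday — none qualify.
Total: 24 + 0 = 24.

24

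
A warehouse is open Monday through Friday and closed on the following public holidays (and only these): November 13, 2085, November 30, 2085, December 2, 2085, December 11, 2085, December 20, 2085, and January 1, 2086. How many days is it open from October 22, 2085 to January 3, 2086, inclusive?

October 22, 2085 is a Monday.
That's 74 days from start to end, counting both.
74 = 7 × 10 + 4, so there are 10 full weeks plus 4 extra days.
Each full week contributes 5 weekdays (Mon–Fri): 10 × 5 = 50.
The 4 extra days are Mon, Tue, Wed, Thu — 4 of them qualify.
Total: 50 + 4 = 54.
Holidays: November 13, 2085 (Tue); November 30, 2085 (Fri); December 2, 2085 (Sun); December 11, 2085 (Tue); December 20, 2085 (Thu); January 1, 2086 (Tue).
5 of the 6 holidays fall on weekdays; the rest are weekends and were already excluded.
Business days: 54 − 5 = 49.

49 business days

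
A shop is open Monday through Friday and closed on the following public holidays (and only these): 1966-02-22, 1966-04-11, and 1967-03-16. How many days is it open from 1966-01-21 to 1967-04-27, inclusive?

327

1966-01-21 is a Friday.
That's 462 days from start to end, counting both.
462 = 7 × 66, so the span is exactly 66 full weeks.
Each full week contributes 5 weekdays (Mon–Fri): 66 × 5 = 330.
Holidays: 1966-02-22 (Tue); 1966-04-11 (Mon); 1967-03-16 (Thu).
All 3 holidays fall on weekdays, so subtract 3.
Business days: 330 − 3 = 327.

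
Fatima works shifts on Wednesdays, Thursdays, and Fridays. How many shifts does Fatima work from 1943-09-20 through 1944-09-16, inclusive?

156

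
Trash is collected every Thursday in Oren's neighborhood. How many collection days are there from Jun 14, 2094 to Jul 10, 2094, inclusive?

Jun 14, 2094 is a Monday.
The range spans 27 days (inclusive of both endpoints).
27 = 7 × 3 + 6, so there are 3 full weeks plus 6 extra days.
Each full week contributes one Thursday: 3 so far.
The 6 extra days are Monday, Tuesday, Wednesday, Thursday, Friday, Saturday — 1 of them qualifies.
Total: 3 + 1 = 4.

4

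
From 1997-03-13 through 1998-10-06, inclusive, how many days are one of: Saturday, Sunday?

1997-03-13 is a Thursday.
From 1997-03-13 to 1998-10-06 is 573 days inclusive.
573 = 7 × 81 + 6, so there are 81 full weeks plus 6 extra days.
Each full week contributes 2 days from the set (Sat, Sun): 81 × 2 = 162.
The 6 extra days are Thursday, Friday, Saturday, Sunday, Monday, Tuesday — 2 of them qualify.
Total: 162 + 2 = 164.

164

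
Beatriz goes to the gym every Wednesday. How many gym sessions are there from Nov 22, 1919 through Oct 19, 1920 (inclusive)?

Nov 22, 1919 is a Saturday.
From Nov 22, 1919 to Oct 19, 1920 is 333 days inclusive.
333 = 7 × 47 + 4, so there are 47 full weeks plus 4 extra days.
Each full week contributes one Wednesday: 47 so far.
The 4 extra days are Saturday, Sunday, Monday, Tuesday — none qualify.
Total: 47 + 0 = 47.

47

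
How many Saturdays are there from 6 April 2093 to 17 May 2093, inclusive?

6 Saturdays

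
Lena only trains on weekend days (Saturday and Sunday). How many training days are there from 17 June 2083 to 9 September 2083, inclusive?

17 June 2083 is a Thursday.
That's 85 days from start to end, counting both.
85 = 7 × 12 + 1, so there are 12 full weeks plus 1 extra day.
Each full week contributes 2 weekend days (Sat, Sun): 12 × 2 = 24.
The 1 extra day is Thursday — none qualify.
Total: 24 + 0 = 24.

24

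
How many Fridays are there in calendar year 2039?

52

2039-01-01 is a Saturday.
The range spans 365 days (inclusive of both endpoints).
365 = 7 × 52 + 1, so there are 52 full weeks plus 1 extra day.
Each full week contributes one Friday: 52 so far.
The 1 extra day is Sat — none qualify.
Total: 52 + 0 = 52.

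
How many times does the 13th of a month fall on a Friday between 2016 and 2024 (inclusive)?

15

Friday-the-13ths by year:
2016: May
2017: Jan, Oct
2018: Apr, Jul
2019: Sep, Dec
2020: Mar, Nov
2021: Aug
2022: May
2023: Jan, Oct
2024: Sep, Dec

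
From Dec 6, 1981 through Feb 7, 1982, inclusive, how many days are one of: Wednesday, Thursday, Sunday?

Dec 6, 1981 is a Sunday.
The range spans 64 days (inclusive of both endpoints).
64 = 7 × 9 + 1, so there are 9 full weeks plus 1 extra day.
Each full week contributes 3 days from the set (Wed, Thu, Sun): 9 × 3 = 27.
The 1 extra day is Sun — 1 of them qualifies.
Total: 27 + 1 = 28.

28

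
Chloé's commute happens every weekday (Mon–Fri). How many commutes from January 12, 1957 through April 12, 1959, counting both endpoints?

January 12, 1957 is a Saturday.
That's 821 days from start to end, counting both.
821 = 7 × 117 + 2, so there are 117 full weeks plus 2 extra days.
Each full week contributes 5 weekdays (Mon–Fri): 117 × 5 = 585.
The 2 extra days are Sat, Sun — none qualify.
Total: 585 + 0 = 585.

585 weekdays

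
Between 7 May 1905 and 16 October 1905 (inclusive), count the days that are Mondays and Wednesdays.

47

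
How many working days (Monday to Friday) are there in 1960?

261

January 1, 1960 is a Friday.
From January 1, 1960 to December 31, 1960 is 366 days inclusive.
366 = 7 × 52 + 2, so there are 52 full weeks plus 2 extra days.
Each full week contributes 5 weekdays (Mon–Fri): 52 × 5 = 260.
The 2 extra days are Fri, Sat — 1 of them qualifies.
Total: 260 + 1 = 261.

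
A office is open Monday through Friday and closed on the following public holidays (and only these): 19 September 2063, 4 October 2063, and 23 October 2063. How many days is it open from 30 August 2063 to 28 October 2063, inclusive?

39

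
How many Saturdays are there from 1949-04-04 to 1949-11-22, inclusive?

33 Saturdays

1949-04-04 is a Monday.
From 1949-04-04 to 1949-11-22 is 233 days inclusive.
233 = 7 × 33 + 2, so there are 33 full weeks plus 2 extra days.
Each full week contributes one Saturday: 33 so far.
The 2 extra days are Monday, Tuesday — none qualify.
Total: 33 + 0 = 33.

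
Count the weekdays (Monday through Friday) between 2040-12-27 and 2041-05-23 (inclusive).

2040-12-27 is a Thursday.
From 2040-12-27 to 2041-05-23 is 148 days inclusive.
148 = 7 × 21 + 1, so there are 21 full weeks plus 1 extra day.
Each full week contributes 5 weekdays (Mon–Fri): 21 × 5 = 105.
The 1 extra day is Thu — 1 of them qualifies.
Total: 105 + 1 = 106.

106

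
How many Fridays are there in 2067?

January 1, 2067 is a Saturday.
The range spans 365 days (inclusive of both endpoints).
365 = 7 × 52 + 1, so there are 52 full weeks plus 1 extra day.
Each full week contributes one Friday: 52 so far.
The 1 extra day is Sat — none qualify.
Total: 52 + 0 = 52.

52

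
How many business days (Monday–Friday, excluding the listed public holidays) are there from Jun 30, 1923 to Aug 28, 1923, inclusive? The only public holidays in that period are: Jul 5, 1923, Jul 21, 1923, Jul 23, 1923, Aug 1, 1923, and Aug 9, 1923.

Jun 30, 1923 is a Saturday.
The range spans 60 days (inclusive of both endpoints).
60 = 7 × 8 + 4, so there are 8 full weeks plus 4 extra days.
Each full week contributes 5 weekdays (Mon–Fri): 8 × 5 = 40.
The 4 extra days are Sat, Sun, Mon, Tue — 2 of them qualify.
Total: 40 + 2 = 42.
Holidays: Jul 5, 1923 (Thu); Jul 21, 1923 (Sat); Jul 23, 1923 (Mon); Aug 1, 1923 (Wed); Aug 9, 1923 (Thu).
4 of the 5 holidays fall on weekdays; the rest are weekends and were already excluded.
Business days: 42 − 4 = 38.

38 business days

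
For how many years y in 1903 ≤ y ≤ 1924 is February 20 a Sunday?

3

Day of week of February 20 in each year:
1903: Fri, 1904: Sat, 1905: Mon, 1906: Tue, 1907: Wed, 1908: Thu, 1909: Sat, 1910: Sun ✓, 1911: Mon, 1912: Tue, 1913: Thu, 1914: Fri, 1915: Sat, 1916: Sun ✓, 1917: Tue, 1918: Wed, 1919: Thu, 1920: Fri, 1921: Sun ✓, 1922: Mon, 1923: Tue, 1924: Wed
Sundays: 1910, 1916, 1921.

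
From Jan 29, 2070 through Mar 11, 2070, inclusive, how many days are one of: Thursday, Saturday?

Jan 29, 2070 is a Wednesday.
That's 42 days from start to end, counting both.
42 = 7 × 6, so the span is exactly 6 full weeks.
Each full week contributes 2 days from the set (Thu, Sat): 6 × 2 = 12.

12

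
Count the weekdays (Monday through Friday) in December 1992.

23 weekdays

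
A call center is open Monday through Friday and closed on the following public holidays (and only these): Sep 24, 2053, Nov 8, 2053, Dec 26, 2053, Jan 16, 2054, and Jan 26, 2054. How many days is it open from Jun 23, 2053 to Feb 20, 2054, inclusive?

171

Jun 23, 2053 is a Monday.
The range spans 243 days (inclusive of both endpoints).
243 = 7 × 34 + 5, so there are 34 full weeks plus 5 extra days.
Each full week contributes 5 weekdays (Mon–Fri): 34 × 5 = 170.
The 5 extra days are Mon, Tue, Wed, Thu, Fri — 5 of them qualify.
Total: 170 + 5 = 175.
Holidays: Sep 24, 2053 (Wed); Nov 8, 2053 (Sat); Dec 26, 2053 (Fri); Jan 16, 2054 (Fri); Jan 26, 2054 (Mon).
4 of the 5 holidays fall on weekdays; the rest are weekends and were already excluded.
Business days: 175 − 4 = 171.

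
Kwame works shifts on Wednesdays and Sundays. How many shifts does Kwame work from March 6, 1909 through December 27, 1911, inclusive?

294

March 6, 1909 is a Saturday.
From March 6, 1909 to December 27, 1911 is 1027 days inclusive.
1027 = 7 × 146 + 5, so there are 146 full weeks plus 5 extra days.
Each full week contributes 2 days from the set (Wed, Sun): 146 × 2 = 292.
The 5 extra days are Sat, Sun, Mon, Tue, Wed — 2 of them qualify.
Total: 292 + 2 = 294.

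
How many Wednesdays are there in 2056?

Jan 1, 2056 is a Saturday.
From Jan 1, 2056 to Dec 31, 2056 is 366 days inclusive.
366 = 7 × 52 + 2, so there are 52 full weeks plus 2 extra days.
Each full week contributes one Wednesday: 52 so far.
The 2 extra days are Saturday, Sunday — none qualify.
Total: 52 + 0 = 52.

52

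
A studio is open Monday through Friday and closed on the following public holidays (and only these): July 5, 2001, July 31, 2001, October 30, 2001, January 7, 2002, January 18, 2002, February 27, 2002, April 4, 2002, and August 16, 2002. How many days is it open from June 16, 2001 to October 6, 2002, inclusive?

332 working days

June 16, 2001 is a Saturday.
From June 16, 2001 to October 6, 2002 is 478 days inclusive.
478 = 7 × 68 + 2, so there are 68 full weeks plus 2 extra days.
Each full week contributes 5 weekdays (Mon–Fri): 68 × 5 = 340.
The 2 extra days are Sat, Sun — none qualify.
Total: 340 + 0 = 340.
Holidays: July 5, 2001 (Thu); July 31, 2001 (Tue); October 30, 2001 (Tue); January 7, 2002 (Mon); January 18, 2002 (Fri); February 27, 2002 (Wed); April 4, 2002 (Thu); August 16, 2002 (Fri).
All 8 holidays fall on weekdays, so subtract 8.
Business days: 340 − 8 = 332.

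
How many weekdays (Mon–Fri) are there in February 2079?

20

2079-02-01 is a Wednesday.
From 2079-02-01 to 2079-02-28 is 28 days inclusive.
28 = 7 × 4, so the span is exactly 4 full weeks.
Each full week contributes 5 weekdays (Mon–Fri): 4 × 5 = 20.
Total: 20.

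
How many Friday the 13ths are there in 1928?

3

The 13th falls on a Friday when the month's 13th has weekday Fri.
Jan 13 is Fri ✓; Feb 13 is Mon; Mar 13 is Tue; Apr 13 is Fri ✓; May 13 is Sun; Jun 13 is Wed; Jul 13 is Fri ✓; Aug 13 is Mon; Sep 13 is Thu; Oct 13 is Sat; Nov 13 is Tue; Dec 13 is Thu.
Friday the 13ths: Jan, Apr, Jul.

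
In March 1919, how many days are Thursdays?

4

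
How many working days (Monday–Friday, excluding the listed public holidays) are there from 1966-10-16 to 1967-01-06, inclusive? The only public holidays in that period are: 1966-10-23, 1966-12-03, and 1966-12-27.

1966-10-16 is a Sunday.
From 1966-10-16 to 1967-01-06 is 83 days inclusive.
83 = 7 × 11 + 6, so there are 11 full weeks plus 6 extra days.
Each full week contributes 5 weekdays (Mon–Fri): 11 × 5 = 55.
The 6 extra days are Sunday, Monday, Tuesday, Wednesday, Thursday, Friday — 5 of them qualify.
Total: 55 + 5 = 60.
Holidays: 1966-10-23 (Sun); 1966-12-03 (Sat); 1966-12-27 (Tue).
1 of the 3 holidays fall on weekdays; the rest are weekends and were already excluded.
Business days: 60 − 1 = 59.

59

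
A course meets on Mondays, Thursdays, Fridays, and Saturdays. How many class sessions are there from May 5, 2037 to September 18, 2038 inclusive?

287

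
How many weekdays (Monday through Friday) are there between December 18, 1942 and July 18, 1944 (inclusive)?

413 weekdays

December 18, 1942 is a Friday.
From December 18, 1942 to July 18, 1944 is 579 days inclusive.
579 = 7 × 82 + 5, so there are 82 full weeks plus 5 extra days.
Each full week contributes 5 weekdays (Mon–Fri): 82 × 5 = 410.
The 5 extra days are Fri, Sat, Sun, Mon, Tue — 3 of them qualify.
Total: 410 + 3 = 413.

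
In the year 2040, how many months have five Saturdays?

A month has five Saturdays exactly when Saturday falls within its first (length − 28) days.
Jan: 31 days, starts Sun → 5 of Sun, Mon, Tue
Feb: 29 days, starts Wed → 5 of Wed
Mar: 31 days, starts Thu → 5 of Thu, Fri, Sat ✓
Apr: 30 days, starts Sun → 5 of Sun, Mon
May: 31 days, starts Tue → 5 of Tue, Wed, Thu
Jun: 30 days, starts Fri → 5 of Fri, Sat ✓
Jul: 31 days, starts Sun → 5 of Sun, Mon, Tue
Aug: 31 days, starts Wed → 5 of Wed, Thu, Fri
Sep: 30 days, starts Sat → 5 of Sat, Sun ✓
Oct: 31 days, starts Mon → 5 of Mon, Tue, Wed
Nov: 30 days, starts Thu → 5 of Thu, Fri
Dec: 31 days, starts Sat → 5 of Sat, Sun, Mon ✓
Months with five Saturdays: Mar, Jun, Sep, Dec.

4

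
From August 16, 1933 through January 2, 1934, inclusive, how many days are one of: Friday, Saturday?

40

August 16, 1933 is a Wednesday.
That's 140 days from start to end, counting both.
140 = 7 × 20, so the span is exactly 20 full weeks.
Each full week contributes 2 days from the set (Fri, Sat): 20 × 2 = 40.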